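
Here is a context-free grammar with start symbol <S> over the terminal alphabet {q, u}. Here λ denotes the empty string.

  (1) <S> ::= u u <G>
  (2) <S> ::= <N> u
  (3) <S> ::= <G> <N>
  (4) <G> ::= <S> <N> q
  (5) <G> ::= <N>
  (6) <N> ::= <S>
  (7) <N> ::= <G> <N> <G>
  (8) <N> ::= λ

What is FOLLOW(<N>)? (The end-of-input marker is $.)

FIRST(<S>): from <S>::=u u <G> we get {u}; from <S>::=<N> u we get {q, u}; from <S>::=<G> <N> we get {λ, q, u}. So FIRST(<S>) = {λ, q, u}.
FIRST(<G>): from <G>::=<S> <N> q we get {q, u}; from <G>::=<N> we get {λ, q, u}. So FIRST(<G>) = {λ, q, u}.
FIRST(<N>): from <N>::=<S> we get {λ, q, u}; from <N>::=<G> <N> <G> we get {λ, q, u}; from <N>::=λ we get {λ}. So FIRST(<N>) = {λ, q, u}.
FOLLOW(<S>) includes $ since <S> is the start symbol.
FOLLOW(<S>): in <G>::=<S> <N> q, <S> is followed by <N> q with FIRST {q, u}; in <N>::=<S>, the suffix after <S> is empty, so FOLLOW(<S>) ⊇ FOLLOW(<N>) = {$, q, u}. Thus FOLLOW(<S>) = {$, q, u}.
FOLLOW(<G>): in <S>::=u u <G>, the suffix after <G> is empty, so FOLLOW(<G>) ⊇ FOLLOW(<S>) = {$, q, u}; in <S>::=<G> <N>, <G> is followed by <N> with FIRST {λ, q, u}; in <S>::=<G> <N>, the suffix after <G> is nullable, so FOLLOW(<G>) ⊇ FOLLOW(<S>) = {$, q, u}; in <N>::=<G> <N> <G> (occurrence 1), <G> is followed by <N> <G> with FIRST {λ, q, u}; in <N>::=<G> <N> <G> (occurrence 1), the suffix after <G> is nullable, so FOLLOW(<G>) ⊇ FOLLOW(<N>) = {$, q, u}; in <N>::=<G> <N> <G> (occurrence 2), the suffix after <G> is empty, so FOLLOW(<G>) ⊇ FOLLOW(<N>) = {$, q, u}. Thus FOLLOW(<G>) = {$, q, u}.
FOLLOW(<N>): in <S>::=<N> u, <N> is followed by u with FIRST {u}; in <S>::=<G> <N>, the suffix after <N> is empty, so FOLLOW(<N>) ⊇ FOLLOW(<S>) = {$, q, u}; in <G>::=<S> <N> q, <N> is followed by q with FIRST {q}; in <G>::=<N>, the suffix after <N> is empty, so FOLLOW(<N>) ⊇ FOLLOW(<G>) = {$, q, u}; in <N>::=<G> <N> <G>, <N> is followed by <G> with FIRST {λ, q, u}; in <N>::=<G> <N> <G>, the suffix after <N> is nullable (adds nothing new). Thus FOLLOW(<N>) = {$, q, u}.

{$, q, u}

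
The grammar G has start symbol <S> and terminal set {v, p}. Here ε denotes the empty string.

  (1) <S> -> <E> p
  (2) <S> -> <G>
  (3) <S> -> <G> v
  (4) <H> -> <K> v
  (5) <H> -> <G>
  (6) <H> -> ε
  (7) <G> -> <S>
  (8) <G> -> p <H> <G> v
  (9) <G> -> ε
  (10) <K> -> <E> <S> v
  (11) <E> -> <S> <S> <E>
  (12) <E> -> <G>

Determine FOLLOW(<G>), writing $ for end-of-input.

{$, p, v}

FIRST(<S>) = {ε, p, v}  (via <E> p, <G>, <G> v)
FIRST(<G>) = {ε, p, v}  (via <S>)
FIRST(<E>) = {ε, p, v}  (via <S> <S> <E>, <G>)
FIRST(<K>) = {p, v}  (via <E> <S> v)
FIRST(<H>) = {ε, p, v}  (via <K> v, <G>)
FOLLOW(<S>) includes $ since <S> is the start symbol.
FOLLOW(<H>): in <G>->p <H> <G> v, <H> is followed by <G> v with FIRST {p, v}. Thus FOLLOW(<H>) = {p, v}.
FOLLOW(<K>): in <H>-><K> v, <K> is followed by v with FIRST {v}. Thus FOLLOW(<K>) = {v}.
FOLLOW(<E>): in <S>-><E> p, <E> is followed by p with FIRST {p}; in <K>-><E> <S> v, <E> is followed by <S> v with FIRST {p, v}; in <E>-><S> <S> <E>, the suffix after <E> is empty (adds nothing new). Thus FOLLOW(<E>) = {p, v}.
FOLLOW(<S>): in <G>-><S>, the suffix after <S> is empty, so FOLLOW(<S>) ⊇ FOLLOW(<G>) = {$, p, v}; in <K>-><E> <S> v, <S> is followed by v with FIRST {v}; in <E>-><S> <S> <E> (occurrence 1), <S> is followed by <S> <E> with FIRST {ε, p, v}; in <E>-><S> <S> <E> (occurrence 1), the suffix after <S> is nullable, so FOLLOW(<S>) ⊇ FOLLOW(<E>) = {p, v}; in <E>-><S> <S> <E> (occurrence 2), <S> is followed by <E> with FIRST {ε, p, v}; in <E>-><S> <S> <E> (occurrence 2), the suffix after <S> is nullable, so FOLLOW(<S>) ⊇ FOLLOW(<E>) = {p, v}. Thus FOLLOW(<S>) = {$, p, v}.
FOLLOW(<G>): in <S>-><G>, the suffix after <G> is empty, so FOLLOW(<G>) ⊇ FOLLOW(<S>) = {$, p, v}; in <S>-><G> v, <G> is followed by v with FIRST {v}; in <H>-><G>, the suffix after <G> is empty, so FOLLOW(<G>) ⊇ FOLLOW(<H>) = {p, v}; in <G>->p <H> <G> v, <G> is followed by v with FIRST {v}; in <E>-><G>, the suffix after <G> is empty, so FOLLOW(<G>) ⊇ FOLLOW(<E>) = {p, v}. Thus FOLLOW(<G>) = {$, p, v}.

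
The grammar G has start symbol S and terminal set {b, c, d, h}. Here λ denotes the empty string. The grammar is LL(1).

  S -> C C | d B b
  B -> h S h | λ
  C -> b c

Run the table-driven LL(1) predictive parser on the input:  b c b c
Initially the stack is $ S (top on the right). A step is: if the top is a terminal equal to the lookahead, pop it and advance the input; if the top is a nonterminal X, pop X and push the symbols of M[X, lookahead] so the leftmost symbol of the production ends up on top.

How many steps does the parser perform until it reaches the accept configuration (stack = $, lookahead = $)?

     Stack    Input      Action
  1  $ S      b c b c $  expand S -> C C
  2  $ C C    b c b c $  expand C -> b c
  3  $ C c b  b c b c $  match b
  4  $ C c    c b c $    match c
  5  $ C      b c $      expand C -> b c
  6  $ c b    b c $      match b
  7  $ c      c $        match c
Accept reached after 7 steps.

7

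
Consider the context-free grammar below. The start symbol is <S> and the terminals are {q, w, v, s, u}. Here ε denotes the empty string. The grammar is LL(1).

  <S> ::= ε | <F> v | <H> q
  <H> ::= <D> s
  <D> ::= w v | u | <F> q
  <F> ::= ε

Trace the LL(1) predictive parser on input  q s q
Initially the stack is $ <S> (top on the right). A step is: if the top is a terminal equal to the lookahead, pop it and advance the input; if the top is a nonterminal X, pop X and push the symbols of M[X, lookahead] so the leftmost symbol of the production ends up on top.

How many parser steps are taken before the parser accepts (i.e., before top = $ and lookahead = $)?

7

     Stack        Input    Action
  1  $ <S>        q s q $  expand <S> ::= <H> q
  2  $ q <H>      q s q $  expand <H> ::= <D> s
  3  $ q s <D>    q s q $  expand <D> ::= <F> q
  4  $ q s q <F>  q s q $  expand <F> ::= ε
  5  $ q s q      q s q $  match q
  6  $ q s        s q $    match s
  7  $ q          q $      match q
Accept reached after 7 steps.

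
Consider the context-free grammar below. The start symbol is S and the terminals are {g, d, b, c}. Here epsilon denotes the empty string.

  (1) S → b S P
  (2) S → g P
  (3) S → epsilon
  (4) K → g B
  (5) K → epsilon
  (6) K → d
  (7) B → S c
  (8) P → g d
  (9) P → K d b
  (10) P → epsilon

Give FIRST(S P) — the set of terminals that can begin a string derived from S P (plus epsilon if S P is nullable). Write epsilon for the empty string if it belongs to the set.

FIRST(S): from S→b S P we get {b}; from S→g P we get {g}; from S→epsilon we get {epsilon}. So FIRST(S) = {epsilon, b, g}.
FIRST(K): from K→g B we get {g}; from K→epsilon we get {epsilon}; from K→d we get {d}. So FIRST(K) = {epsilon, d, g}.
FIRST(B): from B→S c we get {b, c, g}. So FIRST(B) = {b, c, g}.
FIRST(P): from P→g d we get {g}; from P→K d b we get {d, g}; from P→epsilon we get {epsilon}. So FIRST(P) = {epsilon, d, g}.
FIRST(S P): take FIRST of each symbol in turn, carrying on past any symbol whose FIRST contains epsilon; result {epsilon, b, d, g}.

{epsilon, b, d, g}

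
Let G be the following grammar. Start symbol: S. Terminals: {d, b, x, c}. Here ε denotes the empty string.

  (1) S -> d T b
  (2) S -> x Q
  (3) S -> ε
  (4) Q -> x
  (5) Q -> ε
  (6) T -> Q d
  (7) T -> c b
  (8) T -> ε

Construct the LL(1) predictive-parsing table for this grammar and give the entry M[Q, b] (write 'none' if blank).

none

FIRST(S) = {ε, d, x}
FIRST(Q) = {ε, x}
FIRST(T) = {ε, c, d, x}  (via Q d)
FOLLOW(S) includes $ since S is the start symbol.
FOLLOW(S): S appears on no right-hand side. Thus FOLLOW(S) = {$}.
FOLLOW(Q): in S->x Q, the suffix after Q is empty, so FOLLOW(Q) ⊇ FOLLOW(S) = {$}; in T->Q d, Q is followed by d with FIRST {d}. Thus FOLLOW(Q) = {$, d}.
For Q -> x: FIRST(x) = {x}, so it goes in M[Q, t] for t ∈ {x}.
For Q -> ε: FIRST(ε) = {ε}, so it goes in M[Q, t] for t ∈ {}; since ε ∈ FIRST, also for every t ∈ FOLLOW(Q) = {$, d}.
None of these place a production in M[Q, b].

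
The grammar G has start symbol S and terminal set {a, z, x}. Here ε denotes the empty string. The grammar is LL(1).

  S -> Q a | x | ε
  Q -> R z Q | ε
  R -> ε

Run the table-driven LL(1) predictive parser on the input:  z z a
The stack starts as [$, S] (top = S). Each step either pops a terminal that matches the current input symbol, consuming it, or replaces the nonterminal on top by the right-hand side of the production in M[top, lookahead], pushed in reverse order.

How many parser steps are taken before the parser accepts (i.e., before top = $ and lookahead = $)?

9

     Stack      Input    Action
  1  $ S        z z a $  expand S -> Q a
  2  $ a Q      z z a $  expand Q -> R z Q
  3  $ a Q z R  z z a $  expand R -> ε
  4  $ a Q z    z z a $  match z
  5  $ a Q      z a $    expand Q -> R z Q
  6  $ a Q z R  z a $    expand R -> ε
  7  $ a Q z    z a $    match z
  8  $ a Q      a $      expand Q -> ε
  9  $ a        a $      match a
Accept reached after 9 steps.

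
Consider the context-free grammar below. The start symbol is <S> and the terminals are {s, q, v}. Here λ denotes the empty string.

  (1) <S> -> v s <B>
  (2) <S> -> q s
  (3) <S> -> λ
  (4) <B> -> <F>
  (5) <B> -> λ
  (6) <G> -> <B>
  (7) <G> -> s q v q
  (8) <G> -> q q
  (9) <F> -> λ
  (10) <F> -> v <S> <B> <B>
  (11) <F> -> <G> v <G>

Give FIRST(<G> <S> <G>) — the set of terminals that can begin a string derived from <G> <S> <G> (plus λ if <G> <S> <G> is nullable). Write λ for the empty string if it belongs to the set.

{λ, q, s, v}

FIRST(<S>) = {λ, q, v}
FIRST(<B>) = {λ, q, s, v}  (via <F>)
FIRST(<G>) = {λ, q, s, v}  (via <B>)
FIRST(<F>) = {λ, q, s, v}  (via <G> v <G>)
FIRST(<G> <S> <G>): take FIRST of each symbol in turn, carrying on past any symbol whose FIRST contains λ; result {λ, q, s, v}.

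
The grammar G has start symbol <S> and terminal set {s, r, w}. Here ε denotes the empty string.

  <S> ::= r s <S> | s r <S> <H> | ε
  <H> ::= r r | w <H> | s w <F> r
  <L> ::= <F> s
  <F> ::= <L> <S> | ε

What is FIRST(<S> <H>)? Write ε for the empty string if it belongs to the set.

{r, s, w}

FIRST(<S>): from <S>::=r s <S> we get {r}; from <S>::=s r <S> <H> we get {s}; from <S>::=ε we get {ε}. So FIRST(<S>) = {ε, r, s}.
FIRST(<H>): from <H>::=r r we get {r}; from <H>::=w <H> we get {w}; from <H>::=s w <F> r we get {s}. So FIRST(<H>) = {r, s, w}.
FIRST(<L>): from <L>::=<F> s we get {s}. So FIRST(<L>) = {s}.
FIRST(<F>): from <F>::=<L> <S> we get {s}; from <F>::=ε we get {ε}. So FIRST(<F>) = {ε, s}.
FIRST(<S> <H>): take FIRST of each symbol in turn, carrying on past any symbol whose FIRST contains ε; result {r, s, w}.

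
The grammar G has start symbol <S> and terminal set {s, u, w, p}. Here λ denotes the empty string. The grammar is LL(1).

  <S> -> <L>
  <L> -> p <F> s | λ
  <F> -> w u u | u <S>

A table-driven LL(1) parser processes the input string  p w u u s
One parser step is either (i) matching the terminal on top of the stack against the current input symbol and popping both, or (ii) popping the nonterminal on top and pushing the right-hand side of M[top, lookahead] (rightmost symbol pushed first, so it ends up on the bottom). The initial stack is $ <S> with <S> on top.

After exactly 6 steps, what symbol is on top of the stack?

u

step 1: stack=$ <S>  input=p w u u s $  — expand <S> -> <L>
step 2: stack=$ <L>  input=p w u u s $  — expand <L> -> p <F> s
step 3: stack=$ s <F> p  input=p w u u s $  — match p
step 4: stack=$ s <F>  input=w u u s $  — expand <F> -> w u u
step 5: stack=$ s u u w  input=w u u s $  — match w
step 6: stack=$ s u u  input=u u s $  — match u
Stack after step 6: $ s u (top = u).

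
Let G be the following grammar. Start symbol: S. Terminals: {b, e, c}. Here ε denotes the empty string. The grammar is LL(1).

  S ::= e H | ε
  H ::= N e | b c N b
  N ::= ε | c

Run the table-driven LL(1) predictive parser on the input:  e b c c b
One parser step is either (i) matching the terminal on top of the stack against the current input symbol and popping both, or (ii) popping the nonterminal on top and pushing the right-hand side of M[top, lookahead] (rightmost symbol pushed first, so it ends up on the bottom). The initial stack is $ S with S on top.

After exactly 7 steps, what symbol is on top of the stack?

step 1: stack=$ S  input=e b c c b $  — expand S ::= e H
step 2: stack=$ H e  input=e b c c b $  — match e
step 3: stack=$ H  input=b c c b $  — expand H ::= b c N b
step 4: stack=$ b N c b  input=b c c b $  — match b
step 5: stack=$ b N c  input=c c b $  — match c
step 6: stack=$ b N  input=c b $  — expand N ::= c
step 7: stack=$ b c  input=c b $  — match c
Stack after step 7: $ b (top = b).

b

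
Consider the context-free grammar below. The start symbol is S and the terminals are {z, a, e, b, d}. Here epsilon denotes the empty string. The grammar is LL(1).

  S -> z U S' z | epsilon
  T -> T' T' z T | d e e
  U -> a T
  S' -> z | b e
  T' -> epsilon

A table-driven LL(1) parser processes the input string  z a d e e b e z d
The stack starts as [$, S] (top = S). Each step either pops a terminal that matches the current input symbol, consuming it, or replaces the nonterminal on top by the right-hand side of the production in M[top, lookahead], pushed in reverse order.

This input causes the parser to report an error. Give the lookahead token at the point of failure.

      Stack         Input                Action
   1  $ S           z a d e e b e z d $  expand S -> z U S' z
   2  $ z S' U z    z a d e e b e z d $  match z
   3  $ z S' U      a d e e b e z d $    expand U -> a T
   4  $ z S' T a    a d e e b e z d $    match a
   5  $ z S' T      d e e b e z d $      expand T -> d e e
   6  $ z S' e e d  d e e b e z d $      match d
   7  $ z S' e e    e e b e z d $        match e
   8  $ z S' e      e b e z d $          match e
   9  $ z S'        b e z d $            expand S' -> b e
  10  $ z e b       b e z d $            match b
  11  $ z e         e z d $              match e
  12  $ z           z d $                match z
  13  $             d $                  error: stack empty but input remains

d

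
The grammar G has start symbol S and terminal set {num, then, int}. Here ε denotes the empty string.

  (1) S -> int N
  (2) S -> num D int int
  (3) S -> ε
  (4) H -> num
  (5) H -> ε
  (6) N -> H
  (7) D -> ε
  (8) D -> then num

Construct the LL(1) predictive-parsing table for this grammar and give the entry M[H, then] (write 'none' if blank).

FIRST(S): from S->int N we get {int}; from S->num D int int we get {num}; from S->ε we get {ε}. So FIRST(S) = {ε, int, num}.
FIRST(H): from H->num we get {num}; from H->ε we get {ε}. So FIRST(H) = {ε, num}.
FIRST(D): from D->ε we get {ε}; from D->then num we get {then}. So FIRST(D) = {ε, then}.
FIRST(N): from N->H we get {ε, num}. So FIRST(N) = {ε, num}.
FOLLOW(S) includes $ since S is the start symbol.
FOLLOW(N): in S->int N, the suffix after N is empty, so FOLLOW(N) ⊇ FOLLOW(S) = {$}. Thus FOLLOW(N) = {$}.
FOLLOW(H): in N->H, the suffix after H is empty, so FOLLOW(H) ⊇ FOLLOW(N) = {$}. Thus FOLLOW(H) = {$}.
For H -> num: FIRST(num) = {num}, so it goes in M[H, t] for t ∈ {num}.
For H -> ε: FIRST(ε) = {ε}, so it goes in M[H, t] for t ∈ {}; since ε ∈ FIRST, also for every t ∈ FOLLOW(H) = {$}.
None of these place a production in M[H, then].

none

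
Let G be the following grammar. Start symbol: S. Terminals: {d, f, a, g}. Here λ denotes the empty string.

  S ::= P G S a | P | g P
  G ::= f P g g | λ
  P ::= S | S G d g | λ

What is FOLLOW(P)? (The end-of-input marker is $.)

FIRST(G) = {λ, f}
FIRST(S) = {λ, a, d, f, g}  (via P G S a, P)
FIRST(P) = {λ, a, d, f, g}  (via S, S G d g)
FOLLOW(S) includes $ since S is the start symbol.
FOLLOW(G): in S::=P G S a, G is followed by S a with FIRST {a, d, f, g}; in P::=S G d g, G is followed by d g with FIRST {d}. Thus FOLLOW(G) = {a, d, f, g}.
FOLLOW(S): in S::=P G S a, S is followed by a with FIRST {a}; in P::=S, the suffix after S is empty, so FOLLOW(S) ⊇ FOLLOW(P) = {$, a, d, f, g}; in P::=S G d g, S is followed by G d g with FIRST {d, f}. Thus FOLLOW(S) = {$, a, d, f, g}.
FOLLOW(P): in S::=P G S a, P is followed by G S a with FIRST {a, d, f, g}; in S::=P, the suffix after P is empty, so FOLLOW(P) ⊇ FOLLOW(S) = {$, a, d, f, g}; in S::=g P, the suffix after P is empty, so FOLLOW(P) ⊇ FOLLOW(S) = {$, a, d, f, g}; in G::=f P g g, P is followed by g g with FIRST {g}. Thus FOLLOW(P) = {$, a, d, f, g}.

{$, a, d, f, g}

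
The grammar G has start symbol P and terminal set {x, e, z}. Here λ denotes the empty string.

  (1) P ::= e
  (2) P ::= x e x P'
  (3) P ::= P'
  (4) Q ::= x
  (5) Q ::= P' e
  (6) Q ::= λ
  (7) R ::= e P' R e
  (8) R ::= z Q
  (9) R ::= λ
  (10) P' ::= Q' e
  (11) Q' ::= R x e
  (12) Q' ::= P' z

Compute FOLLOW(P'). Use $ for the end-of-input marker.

FIRST(R): from R::=e P' R e we get {e}; from R::=z Q we get {z}; from R::=λ we get {λ}. So FIRST(R) = {λ, e, z}.
FIRST(P): from P::=e we get {e}; from P::=x e x P' we get {x}; from P::=P' we get {e, x, z}. So FIRST(P) = {e, x, z}.
FIRST(Q): from Q::=x we get {x}; from Q::=P' e we get {e, x, z}; from Q::=λ we get {λ}. So FIRST(Q) = {λ, e, x, z}.
FIRST(P'): from P'::=Q' e we get {e, x, z}. So FIRST(P') = {e, x, z}.
FIRST(Q'): from Q'::=R x e we get {e, x, z}; from Q'::=P' z we get {e, x, z}. So FIRST(Q') = {e, x, z}.
FOLLOW(P) includes $ since P is the start symbol.
FOLLOW(P): P appears on no right-hand side. Thus FOLLOW(P) = {$}.
FOLLOW(R): in R::=e P' R e, R is followed by e with FIRST {e}; in Q'::=R x e, R is followed by x e with FIRST {x}. Thus FOLLOW(R) = {e, x}.
FOLLOW(Q): in R::=z Q, the suffix after Q is empty, so FOLLOW(Q) ⊇ FOLLOW(R) = {e, x}. Thus FOLLOW(Q) = {e, x}.
FOLLOW(P'): in P::=x e x P', the suffix after P' is empty, so FOLLOW(P') ⊇ FOLLOW(P) = {$}; in P::=P', the suffix after P' is empty, so FOLLOW(P') ⊇ FOLLOW(P) = {$}; in Q::=P' e, P' is followed by e with FIRST {e}; in R::=e P' R e, P' is followed by R e with FIRST {e, z}; in Q'::=P' z, P' is followed by z with FIRST {z}. Thus FOLLOW(P') = {$, e, z}.
FOLLOW(Q'): in P'::=Q' e, Q' is followed by e with FIRST {e}. Thus FOLLOW(Q') = {e}.

{$, e, z}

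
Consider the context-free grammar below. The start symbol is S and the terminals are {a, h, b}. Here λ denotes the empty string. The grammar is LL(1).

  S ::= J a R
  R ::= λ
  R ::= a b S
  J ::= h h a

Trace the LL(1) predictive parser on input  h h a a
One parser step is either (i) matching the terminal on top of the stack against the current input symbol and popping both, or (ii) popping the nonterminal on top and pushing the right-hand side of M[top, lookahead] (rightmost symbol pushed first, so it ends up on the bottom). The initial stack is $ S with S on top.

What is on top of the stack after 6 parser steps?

step 1: stack=$ S  input=h h a a $  — expand S ::= J a R
step 2: stack=$ R a J  input=h h a a $  — expand J ::= h h a
step 3: stack=$ R a a h h  input=h h a a $  — match h
step 4: stack=$ R a a h  input=h a a $  — match h
step 5: stack=$ R a a  input=a a $  — match a
step 6: stack=$ R a  input=a $  — match a
Stack after step 6: $ R (top = R).

R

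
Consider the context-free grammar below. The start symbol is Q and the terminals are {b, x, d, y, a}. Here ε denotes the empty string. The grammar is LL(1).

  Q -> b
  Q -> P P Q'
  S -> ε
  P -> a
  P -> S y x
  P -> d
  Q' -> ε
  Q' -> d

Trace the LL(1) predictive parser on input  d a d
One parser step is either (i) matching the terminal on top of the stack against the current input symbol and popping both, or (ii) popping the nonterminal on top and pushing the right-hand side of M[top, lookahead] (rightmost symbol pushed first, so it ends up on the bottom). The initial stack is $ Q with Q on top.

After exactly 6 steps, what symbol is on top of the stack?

step 1: stack=$ Q  input=d a d $  — expand Q -> P P Q'
step 2: stack=$ Q' P P  input=d a d $  — expand P -> d
step 3: stack=$ Q' P d  input=d a d $  — match d
step 4: stack=$ Q' P  input=a d $  — expand P -> a
step 5: stack=$ Q' a  input=a d $  — match a
step 6: stack=$ Q'  input=d $  — expand Q' -> d
Stack after step 6: $ d (top = d).

d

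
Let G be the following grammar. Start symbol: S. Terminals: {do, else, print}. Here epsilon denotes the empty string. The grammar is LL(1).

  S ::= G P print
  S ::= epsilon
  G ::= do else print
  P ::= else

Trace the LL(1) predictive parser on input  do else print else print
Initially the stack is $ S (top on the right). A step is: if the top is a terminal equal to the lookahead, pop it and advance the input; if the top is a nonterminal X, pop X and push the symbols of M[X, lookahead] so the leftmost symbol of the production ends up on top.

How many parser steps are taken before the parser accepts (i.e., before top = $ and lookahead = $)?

step 1: stack=$ S  input=do else print else print $  — expand S ::= G P print
step 2: stack=$ print P G  input=do else print else print $  — expand G ::= do else print
step 3: stack=$ print P print else do  input=do else print else print $  — match do
step 4: stack=$ print P print else  input=else print else print $  — match else
step 5: stack=$ print P print  input=print else print $  — match print
step 6: stack=$ print P  input=else print $  — expand P ::= else
step 7: stack=$ print else  input=else print $  — match else
step 8: stack=$ print  input=print $  — match print
Accept reached after 8 steps.

8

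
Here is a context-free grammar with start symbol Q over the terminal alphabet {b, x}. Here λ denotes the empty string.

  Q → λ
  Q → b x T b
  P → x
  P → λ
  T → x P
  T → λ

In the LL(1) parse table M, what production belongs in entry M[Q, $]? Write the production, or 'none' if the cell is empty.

FIRST(Q): from Q→λ we get {λ}; from Q→b x T b we get {b}. So FIRST(Q) = {λ, b}.
FIRST(P): from P→x we get {x}; from P→λ we get {λ}. So FIRST(P) = {λ, x}.
FIRST(T): from T→x P we get {x}; from T→λ we get {λ}. So FIRST(T) = {λ, x}.
FOLLOW(Q) includes $ since Q is the start symbol.
FOLLOW(Q): Q appears on no right-hand side. Thus FOLLOW(Q) = {$}.
For Q → λ: FIRST(λ) = {λ}, so it goes in M[Q, t] for t ∈ {}; since λ ∈ FIRST, also for every t ∈ FOLLOW(Q) = {$}.
For Q → b x T b: FIRST(b x T b) = {b}, so it goes in M[Q, t] for t ∈ {b}.

Q → λ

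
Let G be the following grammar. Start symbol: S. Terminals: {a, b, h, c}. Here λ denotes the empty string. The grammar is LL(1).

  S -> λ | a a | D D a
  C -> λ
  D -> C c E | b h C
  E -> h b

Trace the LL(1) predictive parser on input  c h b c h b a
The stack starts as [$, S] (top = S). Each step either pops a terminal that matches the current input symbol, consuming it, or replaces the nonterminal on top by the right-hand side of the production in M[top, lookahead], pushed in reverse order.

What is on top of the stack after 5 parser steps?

h

     Stack        Input            Action
  1  $ S          c h b c h b a $  expand S -> D D a
  2  $ a D D      c h b c h b a $  expand D -> C c E
  3  $ a D E c C  c h b c h b a $  expand C -> λ
  4  $ a D E c    c h b c h b a $  match c
  5  $ a D E      h b c h b a $    expand E -> h b
Stack after step 5: $ a D b h (top = h).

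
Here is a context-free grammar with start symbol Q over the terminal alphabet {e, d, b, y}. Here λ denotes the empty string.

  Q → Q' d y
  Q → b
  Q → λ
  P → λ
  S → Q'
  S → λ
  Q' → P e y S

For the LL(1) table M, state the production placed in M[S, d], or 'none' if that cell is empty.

S → λ

FIRST(P) = {λ}
FIRST(Q') = {e}  (via P e y S)
FIRST(Q) = {λ, b, e}  (via Q' d y)
FIRST(S) = {λ, e}  (via Q')
FOLLOW(Q) includes $ since Q is the start symbol.
FOLLOW(S): in Q'→P e y S, the suffix after S is empty, so FOLLOW(S) ⊇ FOLLOW(Q') = {d}. Thus FOLLOW(S) = {d}.
FOLLOW(Q'): in Q→Q' d y, Q' is followed by d y with FIRST {d}; in S→Q', the suffix after Q' is empty, so FOLLOW(Q') ⊇ FOLLOW(S) = {d}. Thus FOLLOW(Q') = {d}.
For S → Q': FIRST(Q') = {e}, so it goes in M[S, t] for t ∈ {e}.
For S → λ: FIRST(λ) = {λ}, so it goes in M[S, t] for t ∈ {}; since λ ∈ FIRST, also for every t ∈ FOLLOW(S) = {d}.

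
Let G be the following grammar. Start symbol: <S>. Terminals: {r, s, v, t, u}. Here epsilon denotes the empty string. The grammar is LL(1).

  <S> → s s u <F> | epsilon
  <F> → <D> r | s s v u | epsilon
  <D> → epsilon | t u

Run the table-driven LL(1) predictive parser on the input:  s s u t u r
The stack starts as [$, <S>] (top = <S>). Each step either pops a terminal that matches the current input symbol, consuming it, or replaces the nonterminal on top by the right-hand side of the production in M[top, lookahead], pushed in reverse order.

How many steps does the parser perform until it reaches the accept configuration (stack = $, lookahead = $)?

step 1: stack=$ <S>  input=s s u t u r $  — expand <S> → s s u <F>
step 2: stack=$ <F> u s s  input=s s u t u r $  — match s
step 3: stack=$ <F> u s  input=s u t u r $  — match s
step 4: stack=$ <F> u  input=u t u r $  — match u
step 5: stack=$ <F>  input=t u r $  — expand <F> → <D> r
step 6: stack=$ r <D>  input=t u r $  — expand <D> → t u
step 7: stack=$ r u t  input=t u r $  — match t
step 8: stack=$ r u  input=u r $  — match u
step 9: stack=$ r  input=r $  — match r
Accept reached after 9 steps.

9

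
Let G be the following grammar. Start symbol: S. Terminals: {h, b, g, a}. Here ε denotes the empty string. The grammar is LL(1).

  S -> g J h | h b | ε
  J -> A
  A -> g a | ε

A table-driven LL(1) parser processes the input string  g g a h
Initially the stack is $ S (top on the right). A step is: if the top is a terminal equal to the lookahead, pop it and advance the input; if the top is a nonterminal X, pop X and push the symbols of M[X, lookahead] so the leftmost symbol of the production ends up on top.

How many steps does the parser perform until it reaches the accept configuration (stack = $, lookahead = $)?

step 1: stack=$ S  input=g g a h $  — expand S -> g J h
step 2: stack=$ h J g  input=g g a h $  — match g
step 3: stack=$ h J  input=g a h $  — expand J -> A
step 4: stack=$ h A  input=g a h $  — expand A -> g a
step 5: stack=$ h a g  input=g a h $  — match g
step 6: stack=$ h a  input=a h $  — match a
step 7: stack=$ h  input=h $  — match h
Accept reached after 7 steps.

7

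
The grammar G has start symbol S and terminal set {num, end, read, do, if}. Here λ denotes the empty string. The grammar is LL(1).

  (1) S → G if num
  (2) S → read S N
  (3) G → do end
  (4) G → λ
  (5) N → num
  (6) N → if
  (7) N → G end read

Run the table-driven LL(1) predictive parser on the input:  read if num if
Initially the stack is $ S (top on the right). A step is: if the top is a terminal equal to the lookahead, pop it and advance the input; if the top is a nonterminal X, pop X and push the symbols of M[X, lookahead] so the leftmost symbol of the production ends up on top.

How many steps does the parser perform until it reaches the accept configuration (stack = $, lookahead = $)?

     Stack         Input             Action
  1  $ S           read if num if $  expand S → read S N
  2  $ N S read    read if num if $  match read
  3  $ N S         if num if $       expand S → G if num
  4  $ N num if G  if num if $       expand G → λ
  5  $ N num if    if num if $       match if
  6  $ N num       num if $          match num
  7  $ N           if $              expand N → if
  8  $ if          if $              match if
Accept reached after 8 steps.

8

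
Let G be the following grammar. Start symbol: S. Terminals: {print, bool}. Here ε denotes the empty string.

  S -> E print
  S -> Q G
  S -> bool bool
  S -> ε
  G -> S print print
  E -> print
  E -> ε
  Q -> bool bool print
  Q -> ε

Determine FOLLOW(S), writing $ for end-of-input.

FIRST(E): from E->print we get {print}; from E->ε we get {ε}. So FIRST(E) = {ε, print}.
FIRST(Q): from Q->bool bool print we get {bool}; from Q->ε we get {ε}. So FIRST(Q) = {ε, bool}.
FIRST(S): from S->E print we get {print}; from S->Q G we get {bool, print}; from S->bool bool we get {bool}; from S->ε we get {ε}. So FIRST(S) = {ε, bool, print}.
FIRST(G): from G->S print print we get {bool, print}. So FIRST(G) = {bool, print}.
FOLLOW(S) includes $ since S is the start symbol.
FOLLOW(S): in G->S print print, S is followed by print print with FIRST {print}. Thus FOLLOW(S) = {$, print}.
FOLLOW(G): in S->Q G, the suffix after G is empty, so FOLLOW(G) ⊇ FOLLOW(S) = {$, print}. Thus FOLLOW(G) = {$, print}.
FOLLOW(E): in S->E print, E is followed by print with FIRST {print}. Thus FOLLOW(E) = {print}.
FOLLOW(Q): in S->Q G, Q is followed by G with FIRST {bool, print}. Thus FOLLOW(Q) = {bool, print}.

{$, print}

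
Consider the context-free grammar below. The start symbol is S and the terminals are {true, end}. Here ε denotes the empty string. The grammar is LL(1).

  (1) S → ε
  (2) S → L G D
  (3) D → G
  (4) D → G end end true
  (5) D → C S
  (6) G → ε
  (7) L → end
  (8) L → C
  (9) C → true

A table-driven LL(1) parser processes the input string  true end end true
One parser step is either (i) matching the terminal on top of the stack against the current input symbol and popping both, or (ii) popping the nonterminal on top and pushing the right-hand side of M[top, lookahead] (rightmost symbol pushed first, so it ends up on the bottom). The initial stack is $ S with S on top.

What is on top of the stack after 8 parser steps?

end

     Stack             Input                Action
  1  $ S               true end end true $  expand S → L G D
  2  $ D G L           true end end true $  expand L → C
  3  $ D G C           true end end true $  expand C → true
  4  $ D G true        true end end true $  match true
  5  $ D G             end end true $       expand G → ε
  6  $ D               end end true $       expand D → G end end true
  7  $ true end end G  end end true $       expand G → ε
  8  $ true end end    end end true $       match end
Stack after step 8: $ true end (top = end).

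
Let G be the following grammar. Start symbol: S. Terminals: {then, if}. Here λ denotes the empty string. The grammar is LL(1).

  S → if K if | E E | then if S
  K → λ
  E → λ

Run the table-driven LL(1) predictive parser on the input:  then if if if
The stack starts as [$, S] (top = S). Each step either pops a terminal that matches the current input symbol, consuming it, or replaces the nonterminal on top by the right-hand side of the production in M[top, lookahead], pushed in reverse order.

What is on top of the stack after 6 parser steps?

step 1: stack=$ S  input=then if if if $  — expand S → then if S
step 2: stack=$ S if then  input=then if if if $  — match then
step 3: stack=$ S if  input=if if if $  — match if
step 4: stack=$ S  input=if if $  — expand S → if K if
step 5: stack=$ if K if  input=if if $  — match if
step 6: stack=$ if K  input=if $  — expand K → λ
Stack after step 6: $ if (top = if).

if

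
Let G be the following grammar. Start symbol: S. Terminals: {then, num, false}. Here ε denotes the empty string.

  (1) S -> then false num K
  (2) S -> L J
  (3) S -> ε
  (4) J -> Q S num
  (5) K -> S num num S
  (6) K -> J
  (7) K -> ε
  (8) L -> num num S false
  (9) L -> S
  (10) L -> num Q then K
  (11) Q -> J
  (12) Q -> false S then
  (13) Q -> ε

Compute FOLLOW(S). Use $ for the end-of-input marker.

{$, false, num, then}

FIRST(S) = {ε, false, num, then}  (via L J)
FIRST(L) = {ε, false, num, then}  (via S)
FIRST(J) = {false, num, then}  (via Q S num)
FIRST(K) = {ε, false, num, then}  (via S num num S, J)
FIRST(Q) = {ε, false, num, then}  (via J)
FOLLOW(S) includes $ since S is the start symbol.
FOLLOW(L): in S->L J, L is followed by J with FIRST {false, num, then}. Thus FOLLOW(L) = {false, num, then}.
FOLLOW(Q): in J->Q S num, Q is followed by S num with FIRST {false, num, then}; in L->num Q then K, Q is followed by then K with FIRST {then}. Thus FOLLOW(Q) = {false, num, then}.
FOLLOW(S): in J->Q S num, S is followed by num with FIRST {num}; in K->S num num S (occurrence 1), S is followed by num num S with FIRST {num}; in K->S num num S (occurrence 2), the suffix after S is empty, so FOLLOW(S) ⊇ FOLLOW(K) = {$, false, num, then}; in L->num num S false, S is followed by false with FIRST {false}; in L->S, the suffix after S is empty, so FOLLOW(S) ⊇ FOLLOW(L) = {false, num, then}; in Q->false S then, S is followed by then with FIRST {then}. Thus FOLLOW(S) = {$, false, num, then}.
FOLLOW(K): in S->then false num K, the suffix after K is empty, so FOLLOW(K) ⊇ FOLLOW(S) = {$, false, num, then}; in L->num Q then K, the suffix after K is empty, so FOLLOW(K) ⊇ FOLLOW(L) = {false, num, then}. Thus FOLLOW(K) = {$, false, num, then}.
FOLLOW(J): in S->L J, the suffix after J is empty, so FOLLOW(J) ⊇ FOLLOW(S) = {$, false, num, then}; in K->J, the suffix after J is empty, so FOLLOW(J) ⊇ FOLLOW(K) = {$, false, num, then}; in Q->J, the suffix after J is empty, so FOLLOW(J) ⊇ FOLLOW(Q) = {false, num, then}. Thus FOLLOW(J) = {$, false, num, then}.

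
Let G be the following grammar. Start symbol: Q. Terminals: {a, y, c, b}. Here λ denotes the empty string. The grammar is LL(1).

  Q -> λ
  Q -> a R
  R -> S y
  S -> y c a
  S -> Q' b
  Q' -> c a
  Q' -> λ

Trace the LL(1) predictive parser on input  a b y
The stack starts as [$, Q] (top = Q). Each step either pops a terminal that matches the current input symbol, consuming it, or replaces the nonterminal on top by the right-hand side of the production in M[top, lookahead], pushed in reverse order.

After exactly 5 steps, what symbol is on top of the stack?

step 1: stack=$ Q  input=a b y $  — expand Q -> a R
step 2: stack=$ R a  input=a b y $  — match a
step 3: stack=$ R  input=b y $  — expand R -> S y
step 4: stack=$ y S  input=b y $  — expand S -> Q' b
step 5: stack=$ y b Q'  input=b y $  — expand Q' -> λ
Stack after step 5: $ y b (top = b).

b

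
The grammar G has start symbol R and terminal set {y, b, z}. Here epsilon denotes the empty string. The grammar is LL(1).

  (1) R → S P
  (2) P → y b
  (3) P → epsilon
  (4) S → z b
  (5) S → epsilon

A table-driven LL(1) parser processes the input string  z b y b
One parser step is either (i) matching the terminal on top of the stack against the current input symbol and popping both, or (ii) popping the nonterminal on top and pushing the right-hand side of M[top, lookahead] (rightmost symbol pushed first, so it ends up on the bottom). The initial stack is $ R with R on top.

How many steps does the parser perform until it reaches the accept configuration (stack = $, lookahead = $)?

     Stack    Input      Action
  1  $ R      z b y b $  expand R → S P
  2  $ P S    z b y b $  expand S → z b
  3  $ P b z  z b y b $  match z
  4  $ P b    b y b $    match b
  5  $ P      y b $      expand P → y b
  6  $ b y    y b $      match y
  7  $ b      b $        match b
Accept reached after 7 steps.

7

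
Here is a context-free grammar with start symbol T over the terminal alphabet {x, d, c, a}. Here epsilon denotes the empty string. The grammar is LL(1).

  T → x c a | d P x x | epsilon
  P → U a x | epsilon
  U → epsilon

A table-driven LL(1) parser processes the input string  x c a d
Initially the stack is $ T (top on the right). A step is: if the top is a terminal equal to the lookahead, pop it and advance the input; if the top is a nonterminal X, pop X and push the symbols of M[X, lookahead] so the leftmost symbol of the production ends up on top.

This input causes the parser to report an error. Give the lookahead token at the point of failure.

d

step 1: stack=$ T  input=x c a d $  — expand T → x c a
step 2: stack=$ a c x  input=x c a d $  — match x
step 3: stack=$ a c  input=c a d $  — match c
step 4: stack=$ a  input=a d $  — match a
step 5: stack=$  input=d $  — error: stack empty but input remains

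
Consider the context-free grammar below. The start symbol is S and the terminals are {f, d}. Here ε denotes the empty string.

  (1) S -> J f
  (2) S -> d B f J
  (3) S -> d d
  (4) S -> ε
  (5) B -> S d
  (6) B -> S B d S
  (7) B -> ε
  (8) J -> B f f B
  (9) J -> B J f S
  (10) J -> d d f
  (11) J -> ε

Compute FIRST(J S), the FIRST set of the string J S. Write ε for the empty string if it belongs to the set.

{ε, d, f}

FIRST(S) = {ε, d, f}  (via J f)
FIRST(B) = {ε, d, f}  (via S d, S B d S)
FIRST(J) = {ε, d, f}  (via B f f B, B J f S)
FIRST(J S): take FIRST of each symbol in turn, carrying on past any symbol whose FIRST contains ε; result {ε, d, f}.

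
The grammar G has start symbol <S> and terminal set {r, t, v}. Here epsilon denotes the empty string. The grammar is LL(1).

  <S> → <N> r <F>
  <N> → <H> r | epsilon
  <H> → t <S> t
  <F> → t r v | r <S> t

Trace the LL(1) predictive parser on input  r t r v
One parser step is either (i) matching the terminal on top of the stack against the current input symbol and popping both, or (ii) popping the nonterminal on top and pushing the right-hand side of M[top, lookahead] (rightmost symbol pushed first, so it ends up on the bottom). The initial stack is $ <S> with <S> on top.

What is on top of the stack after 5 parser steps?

r

step 1: stack=$ <S>  input=r t r v $  — expand <S> → <N> r <F>
step 2: stack=$ <F> r <N>  input=r t r v $  — expand <N> → epsilon
step 3: stack=$ <F> r  input=r t r v $  — match r
step 4: stack=$ <F>  input=t r v $  — expand <F> → t r v
step 5: stack=$ v r t  input=t r v $  — match t
Stack after step 5: $ v r (top = r).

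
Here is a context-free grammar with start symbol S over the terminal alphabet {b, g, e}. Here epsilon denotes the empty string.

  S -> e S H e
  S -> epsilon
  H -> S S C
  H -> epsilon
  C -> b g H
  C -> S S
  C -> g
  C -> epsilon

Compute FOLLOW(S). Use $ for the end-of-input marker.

FIRST(S): from S->e S H e we get {e}; from S->epsilon we get {epsilon}. So FIRST(S) = {epsilon, e}.
FIRST(C): from C->b g H we get {b}; from C->S S we get {epsilon, e}; from C->g we get {g}; from C->epsilon we get {epsilon}. So FIRST(C) = {epsilon, b, e, g}.
FIRST(H): from H->S S C we get {epsilon, b, e, g}; from H->epsilon we get {epsilon}. So FIRST(H) = {epsilon, b, e, g}.
FOLLOW(S) includes $ since S is the start symbol.
FOLLOW(S): in S->e S H e, S is followed by H e with FIRST {b, e, g}; in H->S S C (occurrence 1), S is followed by S C with FIRST {epsilon, b, e, g}; in H->S S C (occurrence 1), the suffix after S is nullable, so FOLLOW(S) ⊇ FOLLOW(H) = {e}; in H->S S C (occurrence 2), S is followed by C with FIRST {epsilon, b, e, g}; in H->S S C (occurrence 2), the suffix after S is nullable, so FOLLOW(S) ⊇ FOLLOW(H) = {e}; in C->S S (occurrence 1), S is followed by S with FIRST {epsilon, e}; in C->S S (occurrence 1), the suffix after S is nullable, so FOLLOW(S) ⊇ FOLLOW(C) = {e}; in C->S S (occurrence 2), the suffix after S is empty, so FOLLOW(S) ⊇ FOLLOW(C) = {e}. Thus FOLLOW(S) = {$, b, e, g}.
FOLLOW(H): in S->e S H e, H is followed by e with FIRST {e}; in C->b g H, the suffix after H is empty, so FOLLOW(H) ⊇ FOLLOW(C) = {e}. Thus FOLLOW(H) = {e}.
FOLLOW(C): in H->S S C, the suffix after C is empty, so FOLLOW(C) ⊇ FOLLOW(H) = {e}. Thus FOLLOW(C) = {e}.

{$, b, e, g}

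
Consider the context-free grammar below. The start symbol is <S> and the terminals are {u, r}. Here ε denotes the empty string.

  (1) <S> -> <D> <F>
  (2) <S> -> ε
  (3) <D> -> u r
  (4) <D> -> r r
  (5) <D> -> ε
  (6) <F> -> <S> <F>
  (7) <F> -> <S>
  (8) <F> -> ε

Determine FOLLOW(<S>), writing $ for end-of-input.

{$, r, u}

FIRST(<D>): from <D>->u r we get {u}; from <D>->r r we get {r}; from <D>->ε we get {ε}. So FIRST(<D>) = {ε, r, u}.
FIRST(<S>): from <S>-><D> <F> we get {ε, r, u}; from <S>->ε we get {ε}. So FIRST(<S>) = {ε, r, u}.
FIRST(<F>): from <F>-><S> <F> we get {ε, r, u}; from <F>-><S> we get {ε, r, u}; from <F>->ε we get {ε}. So FIRST(<F>) = {ε, r, u}.
FOLLOW(<S>) includes $ since <S> is the start symbol.
FOLLOW(<S>): in <F>-><S> <F>, <S> is followed by <F> with FIRST {ε, r, u}; in <F>-><S> <F>, the suffix after <S> is nullable, so FOLLOW(<S>) ⊇ FOLLOW(<F>) = {$, r, u}; in <F>-><S>, the suffix after <S> is empty, so FOLLOW(<S>) ⊇ FOLLOW(<F>) = {$, r, u}. Thus FOLLOW(<S>) = {$, r, u}.
FOLLOW(<D>): in <S>-><D> <F>, <D> is followed by <F> with FIRST {ε, r, u}; in <S>-><D> <F>, the suffix after <D> is nullable, so FOLLOW(<D>) ⊇ FOLLOW(<S>) = {$, r, u}. Thus FOLLOW(<D>) = {$, r, u}.
FOLLOW(<F>): in <S>-><D> <F>, the suffix after <F> is empty, so FOLLOW(<F>) ⊇ FOLLOW(<S>) = {$, r, u}; in <F>-><S> <F>, the suffix after <F> is empty (adds nothing new). Thus FOLLOW(<F>) = {$, r, u}.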